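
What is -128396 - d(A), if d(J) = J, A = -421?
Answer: -127975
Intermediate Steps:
-128396 - d(A) = -128396 - 1*(-421) = -128396 + 421 = -127975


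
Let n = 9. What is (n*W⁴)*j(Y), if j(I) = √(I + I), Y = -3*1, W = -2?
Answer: 144*I*√6 ≈ 352.73*I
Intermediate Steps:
Y = -3
j(I) = √2*√I (j(I) = √(2*I) = √2*√I)
(n*W⁴)*j(Y) = (9*(-2)⁴)*(√2*√(-3)) = (9*16)*(√2*(I*√3)) = 144*(I*√6) = 144*I*√6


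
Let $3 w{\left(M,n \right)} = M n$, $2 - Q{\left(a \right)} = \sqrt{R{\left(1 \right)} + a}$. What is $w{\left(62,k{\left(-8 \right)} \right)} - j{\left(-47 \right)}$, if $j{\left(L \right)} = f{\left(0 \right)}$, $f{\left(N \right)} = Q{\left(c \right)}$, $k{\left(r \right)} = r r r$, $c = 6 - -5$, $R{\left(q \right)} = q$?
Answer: $- \frac{31750}{3} + 2 \sqrt{3} \approx -10580.0$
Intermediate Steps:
$c = 11$ ($c = 6 + 5 = 11$)
$k{\left(r \right)} = r^{3}$ ($k{\left(r \right)} = r^{2} r = r^{3}$)
$Q{\left(a \right)} = 2 - \sqrt{1 + a}$
$w{\left(M,n \right)} = \frac{M n}{3}$
$f{\left(N \right)} = 2 - 2 \sqrt{3}$ ($f{\left(N \right)} = 2 - \sqrt{1 + 11} = 2 - \sqrt{12} = 2 - 2 \sqrt{3}$)
$j{\left(L \right)} = 2 - 2 \sqrt{3}$
$w{\left(62,k{\left(-8 \right)} \right)} - j{\left(-47 \right)} = \frac{1}{3} \cdot 62 \left(-8\right)^{3} - \left(2 - 2 \sqrt{3}\right) = \frac{1}{3} \cdot 62 \left(-512\right) - \left(2 - 2 \sqrt{3}\right) = - \frac{31744}{3} - \left(2 - 2 \sqrt{3}\right) = - \frac{31750}{3} + 2 \sqrt{3}$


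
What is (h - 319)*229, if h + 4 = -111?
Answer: -99386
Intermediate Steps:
h = -115 (h = -4 - 111 = -115)
(h - 319)*229 = (-115 - 319)*229 = -434*229 = -99386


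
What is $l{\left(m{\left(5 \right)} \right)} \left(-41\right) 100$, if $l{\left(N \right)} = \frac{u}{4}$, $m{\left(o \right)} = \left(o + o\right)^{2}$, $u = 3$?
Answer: $-3075$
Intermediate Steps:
$m{\left(o \right)} = 4 o^{2}$ ($m{\left(o \right)} = \left(2 o\right)^{2} = 4 o^{2}$)
$l{\left(N \right)} = \frac{3}{4}$
$l{\left(m{\left(5 \right)} \right)} \left(-41\right) 100 = \frac{3}{4} \left(-41\right) 100 = \left(- \frac{123}{4}\right) 100 = -3075$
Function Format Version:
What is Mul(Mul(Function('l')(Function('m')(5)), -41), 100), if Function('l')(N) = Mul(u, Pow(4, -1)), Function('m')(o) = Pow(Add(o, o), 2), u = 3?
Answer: -3075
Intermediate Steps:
Function('m')(o) = Mul(4, Pow(o, 2)) (Function('m')(o) = Pow(Mul(2, o), 2) = Mul(4, Pow(o, 2)))
Function('l')(N) = Rational(3, 4) (Function('l')(N) = Mul(3, Pow(4, -1)) = Mul(3, Rational(1, 4)) = Rational(3, 4))
Mul(Mul(Function('l')(Function('m')(5)), -41), 100) = Mul(Mul(Rational(3, 4), -41), 100) = Mul(Rational(-123, 4), 100) = -3075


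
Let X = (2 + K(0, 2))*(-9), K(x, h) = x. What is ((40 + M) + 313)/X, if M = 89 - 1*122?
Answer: -160/9 ≈ -17.778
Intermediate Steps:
M = -33 (M = 89 - 122 = -33)
X = -18 (X = (2 + 0)*(-9) = 2*(-9) = -18)
((40 + M) + 313)/X = ((40 - 33) + 313)/(-18) = (7 + 313)*(-1/18) = 320*(-1/18) = -160/9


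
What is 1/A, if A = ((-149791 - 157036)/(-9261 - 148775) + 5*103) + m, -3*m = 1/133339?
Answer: 63217086612/32679535463203 ≈ 0.0019345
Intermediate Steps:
m = -1/400017 (m = -⅓/133339 = -⅓*1/133339 = -1/400017 ≈ -2.4999e-6)
A = 32679535463203/63217086612 (A = ((-149791 - 157036)/(-9261 - 148775) + 5*103) - 1/400017 = (-306827/(-158036) + 515) - 1/400017 = (-306827*(-1/158036) + 515) - 1/400017 = (306827/158036 + 515) - 1/400017 = 81695367/158036 - 1/400017 = 32679535463203/63217086612 ≈ 516.94)
1/A = 1/(32679535463203/63217086612) = 63217086612/32679535463203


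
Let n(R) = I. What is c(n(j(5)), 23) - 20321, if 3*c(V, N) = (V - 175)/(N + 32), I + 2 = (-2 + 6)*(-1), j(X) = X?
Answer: -3353146/165 ≈ -20322.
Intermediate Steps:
I = -6 (I = -2 + (-2 + 6)*(-1) = -2 + 4*(-1) = -2 - 4 = -6)
n(R) = -6
c(V, N) = (-175 + V)/(3*(32 + N)) (c(V, N) = ((V - 175)/(N + 32))/3 = ((-175 + V)/(32 + N))/3 = (-175 + V)/(3*(32 + N)))
c(n(j(5)), 23) - 20321 = (-175 - 6)/(3*(32 + 23)) - 20321 = (⅓)*(-181)/55 - 20321 = (⅓)*(1/55)*(-181) - 20321 = -181/165 - 20321 = -3353146/165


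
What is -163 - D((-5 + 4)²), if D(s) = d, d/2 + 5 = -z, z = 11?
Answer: -131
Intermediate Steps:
d = -32 (d = -10 + 2*(-1*11) = -10 + 2*(-11) = -10 - 22 = -32)
D(s) = -32
-163 - D((-5 + 4)²) = -163 - 1*(-32) = -163 + 32 = -131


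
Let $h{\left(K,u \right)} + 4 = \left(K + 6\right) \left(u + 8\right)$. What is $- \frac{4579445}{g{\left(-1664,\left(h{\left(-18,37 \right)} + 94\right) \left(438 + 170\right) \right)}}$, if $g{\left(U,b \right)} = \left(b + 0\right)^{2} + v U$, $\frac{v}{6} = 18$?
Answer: $- \frac{4579445}{74856780288} \approx -6.1176 \cdot 10^{-5}$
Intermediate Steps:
$v = 108$ ($v = 6 \cdot 18 = 108$)
$h{\left(K,u \right)} = -4 + \left(6 + K\right) \left(8 + u\right)$ ($h{\left(K,u \right)} = -4 + \left(K + 6\right) \left(u + 8\right) = -4 + \left(6 + K\right) \left(8 + u\right)$)
$g{\left(U,b \right)} = b^{2} + 108 U$ ($g{\left(U,b \right)} = \left(b + 0\right)^{2} + 108 U = b^{2} + 108 U$)
$- \frac{4579445}{g{\left(-1664,\left(h{\left(-18,37 \right)} + 94\right) \left(438 + 170\right) \right)}} = - \frac{4579445}{\left(\left(\left(44 + 6 \cdot 37 + 8 \left(-18\right) - 666\right) + 94\right) \left(438 + 170\right)\right)^{2} + 108 \left(-1664\right)} = - \frac{4579445}{\left(\left(\left(44 + 222 - 144 - 666\right) + 94\right) 608\right)^{2} - 179712} = - \frac{4579445}{\left(\left(-544 + 94\right) 608\right)^{2} - 179712} = - \frac{4579445}{\left(\left(-450\right) 608\right)^{2} - 179712} = - \frac{4579445}{\left(-273600\right)^{2} - 179712} = - \frac{4579445}{74856960000 - 179712} = - \frac{4579445}{74856780288}$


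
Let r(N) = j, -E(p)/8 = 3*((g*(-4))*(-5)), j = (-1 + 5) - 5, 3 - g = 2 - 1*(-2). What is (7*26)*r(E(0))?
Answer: -182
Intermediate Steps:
g = -1 (g = 3 - (2 - 1*(-2)) = 3 - (2 + 2) = 3 - 1*4 = 3 - 4 = -1)
j = -1 (j = 4 - 5 = -1)
E(p) = 480 (E(p) = -24*-1*(-4)*(-5) = -24*4*(-5) = -24*(-20) = -8*(-60) = 480)
r(N) = -1
(7*26)*r(E(0)) = (7*26)*(-1) = 182*(-1) = -182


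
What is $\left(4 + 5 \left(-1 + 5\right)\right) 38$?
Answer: $912$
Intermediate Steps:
$\left(4 + 5 \left(-1 + 5\right)\right) 38 = \left(4 + 5 \cdot 4\right) 38 = \left(4 + 20\right) 38 = 24 \cdot 38 = 912$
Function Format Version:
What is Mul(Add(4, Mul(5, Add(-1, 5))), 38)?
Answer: 912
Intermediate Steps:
Mul(Add(4, Mul(5, Add(-1, 5))), 38) = Mul(Add(4, Mul(5, 4)), 38) = Mul(Add(4, 20), 38) = Mul(24, 38) = 912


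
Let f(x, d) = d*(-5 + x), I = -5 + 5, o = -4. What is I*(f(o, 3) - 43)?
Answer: 0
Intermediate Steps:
I = 0
I*(f(o, 3) - 43) = 0*(3*(-5 - 4) - 43) = 0*(3*(-9) - 43) = 0*(-27 - 43) = 0*(-70) = 0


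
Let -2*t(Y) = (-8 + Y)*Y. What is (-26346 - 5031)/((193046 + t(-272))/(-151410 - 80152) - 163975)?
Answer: 3632860437/18985266958 ≈ 0.19135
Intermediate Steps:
t(Y) = -Y*(-8 + Y)/2 (t(Y) = -(-8 + Y)*Y/2 = -Y*(-8 + Y)/2)
(-26346 - 5031)/((193046 + t(-272))/(-151410 - 80152) - 163975) = (-26346 - 5031)/((193046 + (½)*(-272)*(8 - 1*(-272)))/(-151410 - 80152) - 163975) = -31377/((193046 + (½)*(-272)*(8 + 272))/(-231562) - 163975) = -31377/((193046 + (½)*(-272)*280)*(-1/231562) - 163975) = -31377/((193046 - 38080)*(-1/231562) - 163975) = -31377/(154966*(-1/231562) - 163975) = -31377/(-77483/115781 - 163975) = -31377/(-18985266958/115781) = -31377*(-115781/18985266958) = 3632860437/18985266958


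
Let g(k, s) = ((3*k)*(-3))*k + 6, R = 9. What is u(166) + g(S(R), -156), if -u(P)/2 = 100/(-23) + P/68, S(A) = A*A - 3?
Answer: -21405759/391 ≈ -54746.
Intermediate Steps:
S(A) = -3 + A² (S(A) = A² - 3 = -3 + A²)
u(P) = 200/23 - P/34 (u(P) = -2*(100/(-23) + P/68) = -2*(100*(-1/23) + P*(1/68)) = -2*(-100/23 + P/68) = 200/23 - P/34)
g(k, s) = 6 - 9*k² (g(k, s) = (-9*k)*k + 6 = -9*k² + 6 = 6 - 9*k²)
u(166) + g(S(R), -156) = (200/23 - 1/34*166) + (6 - 9*(-3 + 9²)²) = (200/23 - 83/17) + (6 - 9*(-3 + 81)²) = 1491/391 + (6 - 9*78²) = 1491/391 + (6 - 9*6084) = 1491/391 + (6 - 54756) = 1491/391 - 54750 = -21405759/391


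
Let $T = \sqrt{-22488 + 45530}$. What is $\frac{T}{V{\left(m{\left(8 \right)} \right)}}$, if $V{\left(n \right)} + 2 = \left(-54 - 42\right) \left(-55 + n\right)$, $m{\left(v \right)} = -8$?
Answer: $\frac{\sqrt{23042}}{6046} \approx 0.025107$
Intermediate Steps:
$V{\left(n \right)} = 5278 - 96 n$ ($V{\left(n \right)} = -2 + \left(-54 - 42\right) \left(-55 + n\right) = -2 - 96 \left(-55 + n\right) = -2 - \left(-5280 + 96 n\right) = 5278 - 96 n$)
$T = \sqrt{23042} \approx 151.8$
$\frac{T}{V{\left(m{\left(8 \right)} \right)}} = \frac{\sqrt{23042}}{5278 - -768} = \frac{\sqrt{23042}}{5278 + 768} = \frac{\sqrt{23042}}{6046}$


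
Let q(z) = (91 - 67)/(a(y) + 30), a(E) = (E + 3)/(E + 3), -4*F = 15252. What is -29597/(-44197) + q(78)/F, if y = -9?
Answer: 1165797821/1741405997 ≈ 0.66946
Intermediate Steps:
F = -3813 (F = -¼*15252 = -3813)
a(E) = 1 (a(E) = (3 + E)/(3 + E) = 1)
q(z) = 24/31 (q(z) = (91 - 67)/(1 + 30) = 24/31)
-29597/(-44197) + q(78)/F = -29597/(-44197) + (24/31)/(-3813) = -29597*(-1/44197) + (24/31)*(-1/3813) = 29597/44197 - 8/39401 = 1165797821/1741405997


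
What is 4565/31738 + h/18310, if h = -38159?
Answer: -281876298/145280695 ≈ -1.9402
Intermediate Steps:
4565/31738 + h/18310 = 4565/31738 - 38159/18310 = -281876298/145280695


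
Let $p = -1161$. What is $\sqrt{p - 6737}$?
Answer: $i \sqrt{7898} \approx 88.871 i$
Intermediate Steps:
$\sqrt{p - 6737} = \sqrt{-1161 - 6737} = \sqrt{-7898} = i \sqrt{7898}$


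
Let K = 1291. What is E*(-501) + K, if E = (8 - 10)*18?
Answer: 19327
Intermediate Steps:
E = -36 (E = -2*18 = -36)
E*(-501) + K = -36*(-501) + 1291 = 18036 + 1291 = 19327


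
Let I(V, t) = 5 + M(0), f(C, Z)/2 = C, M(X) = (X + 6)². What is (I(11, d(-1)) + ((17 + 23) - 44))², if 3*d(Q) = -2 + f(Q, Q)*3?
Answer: 1369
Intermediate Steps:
M(X) = (6 + X)²
f(C, Z) = 2*C
d(Q) = -⅔ + 2*Q (d(Q) = (-2 + (2*Q)*3)/3 = (-2 + 6*Q)/3 = -⅔ + 2*Q)
I(V, t) = 41 (I(V, t) = 5 + (6 + 0)² = 5 + 6² = 5 + 36 = 41)
(I(11, d(-1)) + ((17 + 23) - 44))² = (41 + ((17 + 23) - 44))² = (41 + (40 - 44))² = (41 - 4)² = 37² = 1369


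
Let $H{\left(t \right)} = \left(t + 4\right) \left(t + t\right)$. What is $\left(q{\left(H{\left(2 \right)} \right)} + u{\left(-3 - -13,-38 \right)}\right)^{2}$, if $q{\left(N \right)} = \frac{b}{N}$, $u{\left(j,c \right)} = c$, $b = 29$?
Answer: $\frac{779689}{576} \approx 1353.6$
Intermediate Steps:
$H{\left(t \right)} = 2 t \left(4 + t\right)$ ($H{\left(t \right)} = \left(4 + t\right) 2 t = 2 t \left(4 + t\right)$)
$q{\left(N \right)} = \frac{29}{N}$
$\left(q{\left(H{\left(2 \right)} \right)} + u{\left(-3 - -13,-38 \right)}\right)^{2} = \left(\frac{29}{2 \cdot 2 \left(4 + 2\right)} - 38\right)^{2} = \left(\frac{29}{2 \cdot 2 \cdot 6} - 38\right)^{2} = \left(\frac{29}{24} - 38\right)^{2} = \left(- \frac{883}{24}\right)^{2} = \frac{779689}{576}$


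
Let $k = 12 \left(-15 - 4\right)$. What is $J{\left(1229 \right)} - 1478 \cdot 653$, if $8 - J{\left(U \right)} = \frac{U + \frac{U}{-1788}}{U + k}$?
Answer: $- \frac{1727373129511}{1789788} \approx -9.6513 \cdot 10^{5}$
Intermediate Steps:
$k = -228$ ($k = 12 \left(-19\right) = -228$)
$J{\left(U \right)} = 8 - \frac{1787 U}{1788 \left(-228 + U\right)}$ ($J{\left(U \right)} = 8 - \frac{U + \frac{U}{-1788}}{U - 228} = 8 - \frac{U + U \left(- \frac{1}{1788}\right)}{-228 + U} = 8 - \frac{U - \frac{U}{1788}}{-228 + U} = 8 - \frac{\frac{1787}{1788} U}{-228 + U} = 8 - \frac{1787 U}{1788 \left(-228 + U\right)}$)
$J{\left(1229 \right)} - 1478 \cdot 653 = \frac{-3261312 + 12517 \cdot 1229}{1788 \left(-228 + 1229\right)} - 1478 \cdot 653 = \frac{-3261312 + 15383393}{1788 \cdot 1001} - 965134 = \frac{1}{1788} \cdot \frac{1}{1001} \cdot 12122081 - 965134 = \frac{12122081}{1789788} - 965134 = - \frac{1727373129511}{1789788}$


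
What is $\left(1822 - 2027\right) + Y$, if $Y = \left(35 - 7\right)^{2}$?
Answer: $579$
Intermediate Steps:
$Y = 784$ ($Y = 28^{2} = 784$)
$\left(1822 - 2027\right) + Y = \left(1822 - 2027\right) + 784 = -205 + 784 = 579$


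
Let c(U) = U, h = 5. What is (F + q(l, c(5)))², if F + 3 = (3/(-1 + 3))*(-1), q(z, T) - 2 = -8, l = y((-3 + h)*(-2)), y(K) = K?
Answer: 441/4 ≈ 110.25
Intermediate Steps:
l = -4 (l = (-3 + 5)*(-2) = 2*(-2) = -4)
q(z, T) = -6 (q(z, T) = 2 - 8 = -6)
F = -9/2 (F = -3 + (3/(-1 + 3))*(-1) = -3 + (3/2)*(-1) = -3 - 3/2 = -9/2 ≈ -4.5000)
(F + q(l, c(5)))² = (-9/2 - 6)² = (-21/2)² = 441/4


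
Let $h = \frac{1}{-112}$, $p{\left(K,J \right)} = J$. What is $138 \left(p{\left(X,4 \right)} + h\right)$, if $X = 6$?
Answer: $\frac{30843}{56} \approx 550.77$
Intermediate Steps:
$h = - \frac{1}{112} \approx -0.0089286$
$138 \left(p{\left(X,4 \right)} + h\right) = 138 \left(4 - \frac{1}{112}\right) = 138 \cdot \frac{447}{112} = \frac{30843}{56}$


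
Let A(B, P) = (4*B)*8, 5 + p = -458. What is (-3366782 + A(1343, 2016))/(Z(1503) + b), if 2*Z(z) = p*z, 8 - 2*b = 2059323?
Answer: 1661903/688801 ≈ 2.4127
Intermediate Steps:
p = -463 (p = -5 - 458 = -463)
b = -2059315/2 (b = 4 - 1/2*2059323 = 4 - 2059323/2 = -2059315/2 ≈ -1.0297e+6)
A(B, P) = 32*B
Z(z) = -463*z/2 (Z(z) = (-463*z)/2 = -463*z/2)
(-3366782 + A(1343, 2016))/(Z(1503) + b) = (-3366782 + 32*1343)/(-463/2*1503 - 2059315/2) = (-3366782 + 42976)/(-695889/2 - 2059315/2) = -3323806/(-1377602) = -3323806*(-1/1377602) = 1661903/688801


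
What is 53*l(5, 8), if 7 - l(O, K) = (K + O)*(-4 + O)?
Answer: -318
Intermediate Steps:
l(O, K) = 7 - (-4 + O)*(K + O) (l(O, K) = 7 - (K + O)*(-4 + O) = 7 - (-4 + O)*(K + O))
53*l(5, 8) = 53*(7 - 1*5² + 4*8 + 4*5 - 1*8*5) = 53*(7 - 1*25 + 32 + 20 - 40) = 53*(7 - 25 + 32 + 20 - 40) = 53*(-6) = -318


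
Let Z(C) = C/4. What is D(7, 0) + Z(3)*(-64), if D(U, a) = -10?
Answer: -58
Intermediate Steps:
Z(C) = C/4 (Z(C) = C*(¼) = C/4)
D(7, 0) + Z(3)*(-64) = -10 + ((¼)*3)*(-64) = -10 + (¾)*(-64) = -10 - 48 = -58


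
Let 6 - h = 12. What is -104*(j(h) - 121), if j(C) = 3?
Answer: 12272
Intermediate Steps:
h = -6 (h = 6 - 1*12 = 6 - 12 = -6)
-104*(j(h) - 121) = -104*(3 - 121) = -104*(-118) = 12272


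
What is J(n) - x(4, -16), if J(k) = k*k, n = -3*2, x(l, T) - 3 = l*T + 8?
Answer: 89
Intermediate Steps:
x(l, T) = 11 + T*l (x(l, T) = 3 + (l*T + 8) = 3 + (T*l + 8) = 3 + (8 + T*l) = 11 + T*l)
n = -6
J(k) = k²
J(n) - x(4, -16) = (-6)² - (11 - 16*4) = 36 - (11 - 64) = 36 - 1*(-53) = 36 + 53 = 89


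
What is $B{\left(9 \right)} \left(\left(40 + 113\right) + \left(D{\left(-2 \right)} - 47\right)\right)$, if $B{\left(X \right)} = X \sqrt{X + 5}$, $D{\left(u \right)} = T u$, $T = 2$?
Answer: $918 \sqrt{14} \approx 3434.8$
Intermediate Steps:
$D{\left(u \right)} = 2 u$
$B{\left(X \right)} = X \sqrt{5 + X}$
$B{\left(9 \right)} \left(\left(40 + 113\right) + \left(D{\left(-2 \right)} - 47\right)\right) = 9 \sqrt{5 + 9} \left(\left(40 + 113\right) + \left(2 \left(-2\right) - 47\right)\right) = 9 \sqrt{14} \left(153 - 51\right) = 9 \sqrt{14} \cdot 102 = 918 \sqrt{14}$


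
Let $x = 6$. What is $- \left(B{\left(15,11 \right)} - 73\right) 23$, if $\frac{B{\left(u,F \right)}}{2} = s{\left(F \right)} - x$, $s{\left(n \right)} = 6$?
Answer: $1679$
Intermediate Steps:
$B{\left(u,F \right)} = 0$ ($B{\left(u,F \right)} = 2 \left(6 - 6\right) = 2 \cdot 0 = 0$)
$- \left(B{\left(15,11 \right)} - 73\right) 23 = - \left(0 - 73\right) 23 = - \left(-73\right) 23 = \left(-1\right) \left(-1679\right) = 1679$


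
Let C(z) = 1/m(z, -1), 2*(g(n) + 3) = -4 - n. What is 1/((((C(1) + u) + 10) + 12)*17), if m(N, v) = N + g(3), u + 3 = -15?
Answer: 11/714 ≈ 0.015406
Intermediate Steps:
u = -18 (u = -3 - 15 = -18)
g(n) = -5 - n/2 (g(n) = -3 + (-4 - n)/2 = -3 + (-2 - n/2) = -5 - n/2)
m(N, v) = -13/2 + N (m(N, v) = N + (-5 - ½*3) = N + (-5 - 3/2) = N - 13/2 = -13/2 + N)
C(z) = 1/(-13/2 + z)
1/((((C(1) + u) + 10) + 12)*17) = 1/((((2/(-13 + 2*1) - 18) + 10) + 12)*17) = 1/((((2/(-13 + 2) - 18) + 10) + 12)*17) = 1/((((2/(-11) - 18) + 10) + 12)*17) = 1/((((2*(-1/11) - 18) + 10) + 12)*17) = 1/((((-2/11 - 18) + 10) + 12)*17) = 1/(((-200/11 + 10) + 12)*17) = 1/((-90/11 + 12)*17) = 1/((42/11)*17) = 1/(714/11) = 11/714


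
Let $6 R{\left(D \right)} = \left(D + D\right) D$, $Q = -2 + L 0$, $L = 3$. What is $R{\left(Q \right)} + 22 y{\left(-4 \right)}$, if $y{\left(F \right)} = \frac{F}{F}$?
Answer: $\frac{70}{3} \approx 23.333$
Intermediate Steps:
$Q = -2$ ($Q = -2 + 3 \cdot 0 = -2 + 0 = -2$)
$R{\left(D \right)} = \frac{D^{2}}{3}$ ($R{\left(D \right)} = \frac{\left(D + D\right) D}{6} = \frac{2 D D}{6} = \frac{2 D^{2}}{6} = \frac{D^{2}}{3}$)
$y{\left(F \right)} = 1$
$R{\left(Q \right)} + 22 y{\left(-4 \right)} = \frac{\left(-2\right)^{2}}{3} + 22 \cdot 1 = \frac{1}{3} \cdot 4 + 22 = \frac{4}{3} + 22 = \frac{70}{3}$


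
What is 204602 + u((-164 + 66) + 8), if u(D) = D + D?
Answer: 204422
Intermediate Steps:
u(D) = 2*D
204602 + u((-164 + 66) + 8) = 204602 + 2*((-164 + 66) + 8) = 204602 + 2*(-98 + 8) = 204602 + 2*(-90) = 204602 - 180 = 204422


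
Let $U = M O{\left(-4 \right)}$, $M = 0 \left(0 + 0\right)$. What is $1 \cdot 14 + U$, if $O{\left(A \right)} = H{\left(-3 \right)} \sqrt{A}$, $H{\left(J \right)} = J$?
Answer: $14$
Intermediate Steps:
$O{\left(A \right)} = - 3 \sqrt{A}$
$M = 0$ ($M = 0 \cdot 0 = 0$)
$U = 0$ ($U = 0 \left(- 3 \sqrt{-4}\right) = 0 \left(- 3 \cdot 2 i\right) = 0 \left(- 6 i\right) = 0$)
$1 \cdot 14 + U = 1 \cdot 14 + 0 = 14 + 0 = 14$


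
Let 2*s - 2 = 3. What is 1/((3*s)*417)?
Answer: 2/6255 ≈ 0.00031974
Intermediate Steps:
s = 5/2 (s = 1 + (½)*3 = 1 + 3/2 = 5/2 ≈ 2.5000)
1/((3*s)*417) = 1/((3*(5/2))*417) = 1/((15/2)*417) = 1/(6255/2) = 2/6255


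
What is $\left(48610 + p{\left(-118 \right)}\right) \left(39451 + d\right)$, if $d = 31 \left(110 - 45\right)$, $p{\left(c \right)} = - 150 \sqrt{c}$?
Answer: $2015662260 - 6219900 i \sqrt{118} \approx 2.0157 \cdot 10^{9} - 6.7565 \cdot 10^{7} i$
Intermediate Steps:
$d = 2015$ ($d = 31 \cdot 65 = 2015$)
$\left(48610 + p{\left(-118 \right)}\right) \left(39451 + d\right) = \left(48610 - 150 \sqrt{-118}\right) \left(39451 + 2015\right) = \left(48610 - 150 i \sqrt{118}\right) 41466 = 2015662260 - 6219900 i \sqrt{118}$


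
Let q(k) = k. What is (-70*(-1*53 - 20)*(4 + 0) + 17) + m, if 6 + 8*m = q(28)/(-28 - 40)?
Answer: 2782043/136 ≈ 20456.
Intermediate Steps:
m = -109/136 (m = -¾ + (28/(-28 - 40))/8 = -¾ + (28/(-68))/8 = -¾ + (-1/68*28)/8 = -¾ + (⅛)*(-7/17) = -¾ - 7/136 = -109/136 ≈ -0.80147)
(-70*(-1*53 - 20)*(4 + 0) + 17) + m = (-70*(-1*53 - 20)*(4 + 0) + 17) - 109/136 = (-70*(-53 - 20)*4 + 17) - 109/136 = (-(-5110)*4 + 17) - 109/136 = (-70*(-292) + 17) - 109/136 = (20440 + 17) - 109/136 = 20457 - 109/136 = 2782043/136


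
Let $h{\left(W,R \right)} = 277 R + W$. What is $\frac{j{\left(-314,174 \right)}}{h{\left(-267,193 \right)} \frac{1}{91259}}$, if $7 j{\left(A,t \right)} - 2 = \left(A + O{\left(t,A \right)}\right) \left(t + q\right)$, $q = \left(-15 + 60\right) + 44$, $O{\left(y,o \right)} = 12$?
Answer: $- \frac{517725344}{26597} \approx -19466.0$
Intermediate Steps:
$q = 89$ ($q = 45 + 44 = 89$)
$h{\left(W,R \right)} = W + 277 R$
$j{\left(A,t \right)} = \frac{2}{7} + \frac{\left(12 + A\right) \left(89 + t\right)}{7}$ ($j{\left(A,t \right)} = \frac{2}{7} + \frac{\left(A + 12\right) \left(t + 89\right)}{7} = \frac{2}{7} + \frac{\left(12 + A\right) \left(89 + t\right)}{7}$)
$\frac{j{\left(-314,174 \right)}}{h{\left(-267,193 \right)} \frac{1}{91259}} = \frac{\frac{1070}{7} + \frac{12}{7} \cdot 174 + \frac{89}{7} \left(-314\right) + \frac{1}{7} \left(-314\right) 174}{\left(-267 + 277 \cdot 193\right) \frac{1}{91259}} = \frac{\frac{1070}{7} + \frac{2088}{7} - \frac{27946}{7} - \frac{54636}{7}}{\left(-267 + 53461\right) \frac{1}{91259}} = - \frac{79424}{7 \cdot 53194 \cdot \frac{1}{91259}} = - \frac{79424}{7 \cdot \frac{53194}{91259}} = \left(- \frac{79424}{7}\right) \frac{91259}{53194} = - \frac{517725344}{26597}$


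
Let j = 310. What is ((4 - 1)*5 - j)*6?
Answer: -1770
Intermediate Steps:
((4 - 1)*5 - j)*6 = ((4 - 1)*5 - 1*310)*6 = (3*5 - 310)*6 = (15 - 310)*6 = -295*6 = -1770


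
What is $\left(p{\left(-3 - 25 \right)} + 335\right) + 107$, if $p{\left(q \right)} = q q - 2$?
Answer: $1224$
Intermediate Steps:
$p{\left(q \right)} = -2 + q^{2}$ ($p{\left(q \right)} = q^{2} - 2 = -2 + q^{2}$)
$\left(p{\left(-3 - 25 \right)} + 335\right) + 107 = \left(\left(-2 + \left(-3 - 25\right)^{2}\right) + 335\right) + 107 = \left(\left(-2 + \left(-28\right)^{2}\right) + 335\right) + 107 = \left(\left(-2 + 784\right) + 335\right) + 107 = \left(782 + 335\right) + 107 = 1117 + 107 = 1224$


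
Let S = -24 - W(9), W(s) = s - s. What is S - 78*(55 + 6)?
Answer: -4782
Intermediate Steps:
W(s) = 0
S = -24 (S = -24 - 1*0 = -24 + 0 = -24)
S - 78*(55 + 6) = -24 - 78*(55 + 6) = -24 - 78*61 = -24 - 4758 = -4782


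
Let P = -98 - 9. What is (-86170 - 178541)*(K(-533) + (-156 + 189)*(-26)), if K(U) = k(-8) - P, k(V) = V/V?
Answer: 198533250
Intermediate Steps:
k(V) = 1
P = -107
K(U) = 108 (K(U) = 1 - 1*(-107) = 1 + 107 = 108)
(-86170 - 178541)*(K(-533) + (-156 + 189)*(-26)) = (-86170 - 178541)*(108 + (-156 + 189)*(-26)) = -264711*(108 + 33*(-26)) = -264711*(108 - 858) = -264711*(-750) = 198533250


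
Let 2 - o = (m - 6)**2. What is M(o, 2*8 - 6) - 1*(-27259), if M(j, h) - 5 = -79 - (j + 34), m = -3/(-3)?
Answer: 27174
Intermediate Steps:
m = 1 (m = -3*(-1/3) = 1)
o = -23 (o = 2 - (1 - 6)**2 = 2 - 1*(-5)**2 = 2 - 1*25 = 2 - 25 = -23)
M(j, h) = -108 - j (M(j, h) = 5 + (-79 - (j + 34)) = 5 + (-79 - (34 + j)) = 5 + (-79 + (-34 - j)) = 5 + (-113 - j) = -108 - j)
M(o, 2*8 - 6) - 1*(-27259) = (-108 - 1*(-23)) - 1*(-27259) = (-108 + 23) + 27259 = -85 + 27259 = 27174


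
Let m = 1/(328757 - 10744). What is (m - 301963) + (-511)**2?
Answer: -12988286945/318013 ≈ -40842.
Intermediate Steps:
m = 1/318013 ≈ 3.1445e-6
(m - 301963) + (-511)**2 = (1/318013 - 301963) + (-511)**2 = -96028159518/318013 + 261121 = -12988286945/318013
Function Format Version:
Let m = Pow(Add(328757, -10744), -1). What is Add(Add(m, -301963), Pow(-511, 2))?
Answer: Rational(-12988286945, 318013) ≈ -40842.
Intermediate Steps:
m = Rational(1, 318013) (m = Pow(318013, -1) = Rational(1, 318013) ≈ 3.1445e-6)
Add(Add(m, -301963), Pow(-511, 2)) = Add(Add(Rational(1, 318013), -301963), Pow(-511, 2)) = Add(Rational(-96028159518, 318013), 261121) = Rational(-12988286945, 318013)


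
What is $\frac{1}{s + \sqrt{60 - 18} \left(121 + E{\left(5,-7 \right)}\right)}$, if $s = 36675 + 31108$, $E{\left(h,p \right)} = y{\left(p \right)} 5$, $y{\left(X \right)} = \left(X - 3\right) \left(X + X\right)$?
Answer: $\frac{67783}{4566225367} - \frac{821 \sqrt{42}}{4566225367} \approx 1.3679 \cdot 10^{-5}$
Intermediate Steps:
$y{\left(X \right)} = 2 X \left(-3 + X\right)$ ($y{\left(X \right)} = \left(-3 + X\right) 2 X = 2 X \left(-3 + X\right)$)
$E{\left(h,p \right)} = 10 p \left(-3 + p\right)$ ($E{\left(h,p \right)} = 2 p \left(-3 + p\right) 5 = 10 p \left(-3 + p\right)$)
$s = 67783$
$\frac{1}{s + \sqrt{60 - 18} \left(121 + E{\left(5,-7 \right)}\right)} = \frac{1}{67783 + \sqrt{60 - 18} \left(121 + 10 \left(-7\right) \left(-3 - 7\right)\right)} = \frac{1}{67783 + \sqrt{42} \left(121 + 10 \left(-7\right) \left(-10\right)\right)} = \frac{1}{67783 + \sqrt{42} \left(121 + 700\right)} = \frac{1}{67783 + \sqrt{42} \cdot 821} = \frac{1}{67783 + 821 \sqrt{42}}$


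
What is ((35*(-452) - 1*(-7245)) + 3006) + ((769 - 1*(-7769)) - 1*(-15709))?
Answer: 18678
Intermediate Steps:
((35*(-452) - 1*(-7245)) + 3006) + ((769 - 1*(-7769)) - 1*(-15709)) = ((-15820 + 7245) + 3006) + ((769 + 7769) + 15709) = (-8575 + 3006) + (8538 + 15709) = -5569 + 24247 = 18678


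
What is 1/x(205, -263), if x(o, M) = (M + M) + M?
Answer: -1/789 ≈ -0.0012674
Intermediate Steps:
x(o, M) = 3*M (x(o, M) = 2*M + M = 3*M)
1/x(205, -263) = 1/(3*(-263)) = 1/(-789) = -1/789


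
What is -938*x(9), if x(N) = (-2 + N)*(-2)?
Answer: 13132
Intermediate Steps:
x(N) = 4 - 2*N
-938*x(9) = -938*(4 - 2*9) = -938*(4 - 18) = -938*(-14) = 13132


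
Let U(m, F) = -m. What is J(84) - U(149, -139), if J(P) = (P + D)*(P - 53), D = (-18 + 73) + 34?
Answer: 5512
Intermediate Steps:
D = 89 (D = 55 + 34 = 89)
J(P) = (-53 + P)*(89 + P) (J(P) = (P + 89)*(P - 53) = (89 + P)*(-53 + P) = (-53 + P)*(89 + P))
J(84) - U(149, -139) = (-4717 + 84**2 + 36*84) - (-1)*149 = (-4717 + 7056 + 3024) - 1*(-149) = 5363 + 149 = 5512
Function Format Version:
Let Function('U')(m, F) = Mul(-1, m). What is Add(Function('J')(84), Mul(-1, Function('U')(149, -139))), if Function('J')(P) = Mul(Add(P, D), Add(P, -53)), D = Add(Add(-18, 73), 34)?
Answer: 5512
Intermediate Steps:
D = 89 (D = Add(55, 34) = 89)
Function('J')(P) = Mul(Add(-53, P), Add(89, P)) (Function('J')(P) = Mul(Add(P, 89), Add(P, -53)) = Mul(Add(89, P), Add(-53, P)) = Mul(Add(-53, P), Add(89, P)))
Add(Function('J')(84), Mul(-1, Function('U')(149, -139))) = Add(Add(-4717, Pow(84, 2), Mul(36, 84)), Mul(-1, Mul(-1, 149))) = Add(Add(-4717, 7056, 3024), Mul(-1, -149)) = Add(5363, 149) = 5512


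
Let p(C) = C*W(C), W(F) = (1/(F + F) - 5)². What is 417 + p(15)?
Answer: 47221/60 ≈ 787.02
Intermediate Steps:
W(F) = (-5 + 1/(2*F))² (W(F) = (1/(2*F) - 5)² = (-5 + 1/(2*F))²)
p(C) = (-1 + 10*C)²/(4*C) (p(C) = C*((-1 + 10*C)²/(4*C²)) = (-1 + 10*C)²/(4*C))
417 + p(15) = 417 + (¼)*(-1 + 10*15)²/15 = 417 + (¼)*(1/15)*(-1 + 150)² = 417 + (¼)*(1/15)*149² = 417 + (¼)*(1/15)*22201 = 417 + 22201/60 = 47221/60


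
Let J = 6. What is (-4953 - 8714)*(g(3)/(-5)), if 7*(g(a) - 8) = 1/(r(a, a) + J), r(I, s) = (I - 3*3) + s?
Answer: 2309723/105 ≈ 21997.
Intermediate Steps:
r(I, s) = -9 + I + s (r(I, s) = (I - 9) + s = (-9 + I) + s = -9 + I + s)
g(a) = 8 + 1/(7*(-3 + 2*a)) (g(a) = 8 + 1/(7*((-9 + a + a) + 6)) = 8 + 1/(7*((-9 + 2*a) + 6)) = 8 + 1/(7*(-3 + 2*a)))
(-4953 - 8714)*(g(3)/(-5)) = (-4953 - 8714)*(((-167 + 112*3)/(7*(-3 + 2*3)))/(-5)) = -(-13667)*(-167 + 336)/(7*(-3 + 6))/5 = -(-13667)*(1/7)*169/3/5 = -(-13667)*(1/7)*(1/3)*169/5 = -(-13667)*169/(5*21) = -13667*(-169/105) = 2309723/105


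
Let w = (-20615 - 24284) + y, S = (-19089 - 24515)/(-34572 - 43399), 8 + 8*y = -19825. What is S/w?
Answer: -348832/29552958275 ≈ -1.1804e-5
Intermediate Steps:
y = -19833/8 (y = -1 + (⅛)*(-19825) = -1 - 19825/8 = -19833/8 ≈ -2479.1)
S = 43604/77971 (S = -43604/(-77971) = -43604*(-1/77971) = 43604/77971 ≈ 0.55923)
w = -379025/8 (w = (-20615 - 24284) - 19833/8 = -44899 - 19833/8 = -379025/8 ≈ -47378.)
S/w = 43604/(77971*(-379025/8)) = (43604/77971)*(-8/379025) = -348832/29552958275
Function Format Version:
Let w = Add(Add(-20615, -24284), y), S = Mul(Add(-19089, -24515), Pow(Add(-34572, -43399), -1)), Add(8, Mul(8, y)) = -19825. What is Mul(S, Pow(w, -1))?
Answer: Rational(-348832, 29552958275) ≈ -1.1804e-5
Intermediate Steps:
y = Rational(-19833, 8) (y = Add(-1, Mul(Rational(1, 8), -19825)) = Add(-1, Rational(-19825, 8)) = Rational(-19833, 8) ≈ -2479.1)
S = Rational(43604, 77971) (S = Mul(-43604, Pow(-77971, -1)) = Mul(-43604, Rational(-1, 77971)) = Rational(43604, 77971) ≈ 0.55923)
w = Rational(-379025, 8) (w = Add(Add(-20615, -24284), Rational(-19833, 8)) = Add(-44899, Rational(-19833, 8)) = Rational(-379025, 8) ≈ -47378.)
Mul(S, Pow(w, -1)) = Mul(Rational(43604, 77971), Pow(Rational(-379025, 8), -1)) = Mul(Rational(43604, 77971), Rational(-8, 379025)) = Rational(-348832, 29552958275)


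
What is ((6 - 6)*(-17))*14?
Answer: 0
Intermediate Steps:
((6 - 6)*(-17))*14 = (0*(-17))*14 = 0*14 = 0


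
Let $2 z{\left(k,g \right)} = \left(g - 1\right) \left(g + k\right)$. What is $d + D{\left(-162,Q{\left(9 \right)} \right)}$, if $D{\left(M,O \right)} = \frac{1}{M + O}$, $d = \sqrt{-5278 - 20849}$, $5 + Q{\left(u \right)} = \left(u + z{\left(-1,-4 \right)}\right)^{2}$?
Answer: $\frac{4}{1181} + 3 i \sqrt{2903} \approx 0.003387 + 161.64 i$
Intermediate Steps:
$z{\left(k,g \right)} = \frac{\left(-1 + g\right) \left(g + k\right)}{2}$ ($z{\left(k,g \right)} = \frac{\left(g - 1\right) \left(g + k\right)}{2} = \frac{\left(-1 + g\right) \left(g + k\right)}{2}$)
$Q{\left(u \right)} = -5 + \left(\frac{25}{2} + u\right)^{2}$ ($Q{\left(u \right)} = -5 + \left(u + \left(\frac{\left(-4\right)^{2}}{2} - -2 - - \frac{1}{2} + \frac{1}{2} \left(-4\right) \left(-1\right)\right)\right)^{2} = -5 + \left(u + \left(\frac{1}{2} \cdot 16 + 2 + \frac{1}{2} + 2\right)\right)^{2} = -5 + \left(u + \left(8 + 2 + \frac{1}{2} + 2\right)\right)^{2} = -5 + \left(u + \frac{25}{2}\right)^{2} = -5 + \left(\frac{25}{2} + u\right)^{2}$)
$d = 3 i \sqrt{2903}$ ($d = \sqrt{-26127} = 3 i \sqrt{2903} \approx 161.64 i$)
$d + D{\left(-162,Q{\left(9 \right)} \right)} = 3 i \sqrt{2903} + \frac{1}{-162 - \left(5 - \frac{\left(25 + 2 \cdot 9\right)^{2}}{4}\right)} = 3 i \sqrt{2903} + \frac{1}{-162 - \left(5 - \frac{\left(25 + 18\right)^{2}}{4}\right)} = 3 i \sqrt{2903} + \frac{1}{-162 - \left(5 - \frac{43^{2}}{4}\right)} = 3 i \sqrt{2903} + \frac{1}{-162 + \left(-5 + \frac{1}{4} \cdot 1849\right)} = 3 i \sqrt{2903} + \frac{1}{-162 + \left(-5 + \frac{1849}{4}\right)} = 3 i \sqrt{2903} + \frac{1}{-162 + \frac{1829}{4}} = 3 i \sqrt{2903} + \frac{1}{\frac{1181}{4}} = 3 i \sqrt{2903} + \frac{4}{1181} = \frac{4}{1181} + 3 i \sqrt{2903}$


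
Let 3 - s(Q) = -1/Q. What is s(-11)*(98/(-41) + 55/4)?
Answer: 14904/451 ≈ 33.047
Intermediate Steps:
s(Q) = 3 + 1/Q (s(Q) = 3 - (-1)/Q = 3 + 1/Q)
s(-11)*(98/(-41) + 55/4) = (3 + 1/(-11))*(98/(-41) + 55/4) = (3 - 1/11)*(98*(-1/41) + 55*(¼)) = 32*(-98/41 + 55/4)/11 = (32/11)*(1863/164) = 14904/451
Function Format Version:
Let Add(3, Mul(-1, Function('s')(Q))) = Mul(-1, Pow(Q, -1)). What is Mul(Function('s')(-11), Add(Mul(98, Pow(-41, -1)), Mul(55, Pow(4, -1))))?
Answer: Rational(14904, 451) ≈ 33.047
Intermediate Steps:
Function('s')(Q) = Add(3, Pow(Q, -1)) (Function('s')(Q) = Add(3, Mul(-1, Mul(-1, Pow(Q, -1)))) = Add(3, Pow(Q, -1)))
Mul(Function('s')(-11), Add(Mul(98, Pow(-41, -1)), Mul(55, Pow(4, -1)))) = Mul(Add(3, Pow(-11, -1)), Add(Mul(98, Pow(-41, -1)), Mul(55, Pow(4, -1)))) = Mul(Add(3, Rational(-1, 11)), Add(Mul(98, Rational(-1, 41)), Mul(55, Rational(1, 4)))) = Mul(Rational(32, 11), Add(Rational(-98, 41), Rational(55, 4))) = Mul(Rational(32, 11), Rational(1863, 164)) = Rational(14904, 451)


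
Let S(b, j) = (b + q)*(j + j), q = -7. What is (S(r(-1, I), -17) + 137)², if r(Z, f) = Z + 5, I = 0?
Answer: 57121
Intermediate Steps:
r(Z, f) = 5 + Z
S(b, j) = 2*j*(-7 + b) (S(b, j) = (b - 7)*(j + j) = (-7 + b)*(2*j) = 2*j*(-7 + b))
(S(r(-1, I), -17) + 137)² = (2*(-17)*(-7 + (5 - 1)) + 137)² = (2*(-17)*(-7 + 4) + 137)² = (2*(-17)*(-3) + 137)² = (102 + 137)² = 239² = 57121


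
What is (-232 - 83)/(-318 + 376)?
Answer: -315/58 ≈ -5.4310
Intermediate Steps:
(-232 - 83)/(-318 + 376) = -315/58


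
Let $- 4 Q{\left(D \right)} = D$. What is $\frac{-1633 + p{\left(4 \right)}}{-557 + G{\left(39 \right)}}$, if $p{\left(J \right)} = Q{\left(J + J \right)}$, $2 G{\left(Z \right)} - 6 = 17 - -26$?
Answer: $\frac{218}{71} \approx 3.0704$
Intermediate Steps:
$G{\left(Z \right)} = \frac{49}{2}$ ($G{\left(Z \right)} = 3 + \frac{17 - -26}{2} = 3 + \frac{17 + 26}{2} = 3 + \frac{1}{2} \cdot 43 = 3 + \frac{43}{2} = \frac{49}{2}$)
$Q{\left(D \right)} = - \frac{D}{4}$
$p{\left(J \right)} = - \frac{J}{2}$ ($p{\left(J \right)} = - \frac{J + J}{4} = - \frac{2 J}{4} = - \frac{J}{2}$)
$\frac{-1633 + p{\left(4 \right)}}{-557 + G{\left(39 \right)}} = \frac{-1633 - 2}{-557 + \frac{49}{2}} = \frac{-1633 - 2}{- \frac{1065}{2}} = \left(-1635\right) \left(- \frac{2}{1065}\right) = \frac{218}{71}$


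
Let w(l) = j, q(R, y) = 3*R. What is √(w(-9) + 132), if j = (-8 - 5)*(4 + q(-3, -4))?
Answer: √197 ≈ 14.036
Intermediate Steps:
j = 65 (j = (-8 - 5)*(4 + 3*(-3)) = -13*(4 - 9) = -13*(-5) = 65)
w(l) = 65
√(w(-9) + 132) = √(65 + 132) = √197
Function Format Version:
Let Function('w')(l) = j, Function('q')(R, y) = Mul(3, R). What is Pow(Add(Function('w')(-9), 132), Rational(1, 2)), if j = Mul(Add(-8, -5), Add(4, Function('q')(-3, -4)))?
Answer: Pow(197, Rational(1, 2)) ≈ 14.036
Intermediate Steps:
j = 65 (j = Mul(Add(-8, -5), Add(4, Mul(3, -3))) = Mul(-13, Add(4, -9)) = Mul(-13, -5) = 65)
Function('w')(l) = 65
Pow(Add(Function('w')(-9), 132), Rational(1, 2)) = Pow(Add(65, 132), Rational(1, 2)) = Pow(197, Rational(1, 2))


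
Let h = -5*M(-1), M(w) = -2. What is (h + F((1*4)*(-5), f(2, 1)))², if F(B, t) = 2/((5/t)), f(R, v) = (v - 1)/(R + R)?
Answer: 100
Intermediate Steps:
f(R, v) = (-1 + v)/(2*R) (f(R, v) = (-1 + v)/((2*R)) = (-1 + v)*(1/(2*R)) = (-1 + v)/(2*R))
h = 10 (h = -5*(-2) = 10)
F(B, t) = 2*t/5 (F(B, t) = 2*(t/5) = 2*t/5)
(h + F((1*4)*(-5), f(2, 1)))² = (10 + 2*((½)*(-1 + 1)/2)/5)² = (10 + 2*((½)*(½)*0)/5)² = (10 + (⅖)*0)² = (10 + 0)² = 10² = 100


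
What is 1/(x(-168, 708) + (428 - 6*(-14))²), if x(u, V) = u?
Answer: 1/261976 ≈ 3.8171e-6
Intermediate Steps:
1/(x(-168, 708) + (428 - 6*(-14))²) = 1/(-168 + (428 - 6*(-14))²) = 1/(-168 + (428 + 84)²) = 1/(-168 + 512²) = 1/(-168 + 262144) = 1/261976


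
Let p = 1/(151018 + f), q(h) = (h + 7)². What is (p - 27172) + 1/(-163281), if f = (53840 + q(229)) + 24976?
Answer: -1266802765548209/46621623930 ≈ -27172.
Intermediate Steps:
q(h) = (7 + h)²
f = 134512 (f = (53840 + (7 + 229)²) + 24976 = (53840 + 236²) + 24976 = (53840 + 55696) + 24976 = 109536 + 24976 = 134512)
p = 1/285530 (p = 1/(151018 + 134512) = 1/285530 ≈ 3.5023e-6)
(p - 27172) + 1/(-163281) = (1/285530 - 27172) + 1/(-163281) = -7758421159/285530 - 1/163281 = -1266802765548209/46621623930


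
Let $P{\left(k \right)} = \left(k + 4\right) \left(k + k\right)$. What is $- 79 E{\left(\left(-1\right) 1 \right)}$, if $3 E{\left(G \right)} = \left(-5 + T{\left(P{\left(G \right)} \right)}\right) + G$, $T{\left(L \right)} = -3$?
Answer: $237$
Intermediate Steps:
$P{\left(k \right)} = 2 k \left(4 + k\right)$ ($P{\left(k \right)} = \left(4 + k\right) 2 k = 2 k \left(4 + k\right)$)
$E{\left(G \right)} = - \frac{8}{3} + \frac{G}{3}$ ($E{\left(G \right)} = \frac{\left(-5 - 3\right) + G}{3} = \frac{-8 + G}{3} = - \frac{8}{3} + \frac{G}{3}$)
$- 79 E{\left(\left(-1\right) 1 \right)} = - 79 \left(- \frac{8}{3} + \frac{\left(-1\right) 1}{3}\right) = - 79 \left(- \frac{8}{3} + \frac{1}{3} \left(-1\right)\right) = - 79 \left(- \frac{8}{3} - \frac{1}{3}\right) = \left(-79\right) \left(-3\right) = 237$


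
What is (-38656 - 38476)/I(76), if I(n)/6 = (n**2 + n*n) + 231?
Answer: -38566/35349 ≈ -1.0910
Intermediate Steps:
I(n) = 1386 + 12*n**2 (I(n) = 6*((n**2 + n*n) + 231) = 6*((n**2 + n**2) + 231) = 6*(2*n**2 + 231) = 6*(231 + 2*n**2) = 1386 + 12*n**2)
(-38656 - 38476)/I(76) = (-38656 - 38476)/(1386 + 12*76**2) = -77132/(1386 + 12*5776) = -77132/(1386 + 69312) = -77132/70698 = -77132*1/70698 = -38566/35349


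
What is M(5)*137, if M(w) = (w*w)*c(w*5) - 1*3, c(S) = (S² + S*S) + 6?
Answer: 4301389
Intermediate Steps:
c(S) = 6 + 2*S² (c(S) = (S² + S²) + 6 = 2*S² + 6 = 6 + 2*S²)
M(w) = -3 + w²*(6 + 50*w²) (M(w) = (w*w)*(6 + 2*(w*5)²) - 1*3 = w²*(6 + 2*(5*w)²) - 3 = w²*(6 + 2*(25*w²)) - 3 = w²*(6 + 50*w²) - 3 = -3 + w²*(6 + 50*w²))
M(5)*137 = (-3 + 6*5² + 50*5⁴)*137 = (-3 + 6*25 + 50*625)*137 = (-3 + 150 + 31250)*137 = 31397*137 = 4301389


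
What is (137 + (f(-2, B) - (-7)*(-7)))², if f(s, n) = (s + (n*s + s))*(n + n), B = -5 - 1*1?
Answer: 64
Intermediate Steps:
B = -6 (B = -5 - 1 = -6)
f(s, n) = 2*n*(2*s + n*s) (f(s, n) = (s + (s + n*s))*(2*n) = (2*s + n*s)*(2*n) = 2*n*(2*s + n*s))
(137 + (f(-2, B) - (-7)*(-7)))² = (137 + (2*(-6)*(-2)*(2 - 6) - (-7)*(-7)))² = (137 + (2*(-6)*(-2)*(-4) - 1*49))² = (137 + (-96 - 49))² = (137 - 145)² = (-8)² = 64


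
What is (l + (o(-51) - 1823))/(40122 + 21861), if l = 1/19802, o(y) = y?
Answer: -12369649/409129122 ≈ -0.030234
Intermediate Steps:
l = 1/19802 ≈ 5.0500e-5
(l + (o(-51) - 1823))/(40122 + 21861) = (1/19802 + (-51 - 1823))/(40122 + 21861) = (1/19802 - 1874)/61983 = -37108947/19802*1/61983 = -12369649/409129122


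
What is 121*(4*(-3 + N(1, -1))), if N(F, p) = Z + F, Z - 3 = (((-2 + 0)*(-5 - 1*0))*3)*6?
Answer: 87604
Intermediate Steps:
Z = 183 (Z = 3 + (((-2 + 0)*(-5 - 1*0))*3)*6 = 3 + (-2*(-5 + 0)*3)*6 = 3 + (-2*(-5)*3)*6 = 3 + (10*3)*6 = 3 + 30*6 = 3 + 180 = 183)
N(F, p) = 183 + F
121*(4*(-3 + N(1, -1))) = 121*(4*(-3 + (183 + 1))) = 121*(4*(-3 + 184)) = 121*(4*181) = 121*724 = 87604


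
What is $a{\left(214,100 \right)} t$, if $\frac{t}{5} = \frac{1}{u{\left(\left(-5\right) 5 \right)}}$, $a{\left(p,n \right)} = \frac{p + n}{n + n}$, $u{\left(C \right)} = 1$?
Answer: $\frac{157}{20} \approx 7.85$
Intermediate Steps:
$a{\left(p,n \right)} = \frac{n + p}{2 n}$
$t = 5$ ($t = \frac{5}{1} = 5 \cdot 1 = 5$)
$a{\left(214,100 \right)} t = \frac{100 + 214}{2 \cdot 100} \cdot 5 = \frac{1}{2} \cdot \frac{1}{100} \cdot 314 \cdot 5 = \frac{157}{100} \cdot 5 = \frac{157}{20}$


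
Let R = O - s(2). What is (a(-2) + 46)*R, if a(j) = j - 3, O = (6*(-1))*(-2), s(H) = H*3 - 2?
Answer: 328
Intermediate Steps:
s(H) = -2 + 3*H (s(H) = 3*H - 2 = -2 + 3*H)
O = 12 (O = -6*(-2) = 12)
a(j) = -3 + j
R = 8 (R = 12 - (-2 + 3*2) = 12 - (-2 + 6) = 12 - 1*4 = 12 - 4 = 8)
(a(-2) + 46)*R = ((-3 - 2) + 46)*8 = (-5 + 46)*8 = 41*8 = 328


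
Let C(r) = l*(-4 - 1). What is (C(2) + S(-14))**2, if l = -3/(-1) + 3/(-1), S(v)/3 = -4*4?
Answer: 2304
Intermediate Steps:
S(v) = -48 (S(v) = 3*(-4*4) = 3*(-16) = -48)
l = 0 (l = -3*(-1) + 3*(-1) = 3 - 3 = 0)
C(r) = 0 (C(r) = 0*(-4 - 1) = 0*(-5) = 0)
(C(2) + S(-14))**2 = (0 - 48)**2 = (-48)**2 = 2304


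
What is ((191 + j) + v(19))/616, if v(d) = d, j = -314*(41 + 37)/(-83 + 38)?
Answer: 5657/4620 ≈ 1.2245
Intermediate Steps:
j = 8164/15 (j = -314/((-45/78)) = -314/((-45*1/78)) = -314/(-15/26) = -314*(-26/15) = 8164/15 ≈ 544.27)
((191 + j) + v(19))/616 = ((191 + 8164/15) + 19)/616 = (11029/15 + 19)*(1/616) = (11314/15)*(1/616) = 5657/4620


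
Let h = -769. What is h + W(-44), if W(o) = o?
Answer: -813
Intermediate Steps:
h + W(-44) = -769 - 44 = -813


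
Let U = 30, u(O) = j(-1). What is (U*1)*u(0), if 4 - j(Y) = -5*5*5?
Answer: 3870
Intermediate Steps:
j(Y) = 129 (j(Y) = 4 - (-5*5)*5 = 4 - (-25)*5 = 4 - 1*(-125) = 4 + 125 = 129)
u(O) = 129
(U*1)*u(0) = (30*1)*129 = 30*129 = 3870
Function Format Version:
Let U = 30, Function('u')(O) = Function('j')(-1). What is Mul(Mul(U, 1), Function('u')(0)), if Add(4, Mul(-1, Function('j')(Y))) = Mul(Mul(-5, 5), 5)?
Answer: 3870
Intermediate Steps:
Function('j')(Y) = 129 (Function('j')(Y) = Add(4, Mul(-1, Mul(Mul(-5, 5), 5))) = Add(4, Mul(-1, Mul(-25, 5))) = Add(4, Mul(-1, -125)) = Add(4, 125) = 129)
Function('u')(O) = 129
Mul(Mul(U, 1), Function('u')(0)) = Mul(Mul(30, 1), 129) = Mul(30, 129) = 3870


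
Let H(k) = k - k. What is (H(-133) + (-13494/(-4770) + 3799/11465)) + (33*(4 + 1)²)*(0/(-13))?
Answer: 5760998/1822935 ≈ 3.1603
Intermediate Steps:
H(k) = 0
(H(-133) + (-13494/(-4770) + 3799/11465)) + (33*(4 + 1)²)*(0/(-13)) = (0 + (-13494/(-4770) + 3799/11465)) + (33*(4 + 1)²)*(0/(-13)) = (0 + (-13494*(-1/4770) + 3799*(1/11465))) + (33*5²)*(0*(-1/13)) = (0 + (2249/795 + 3799/11465)) + (33*25)*0 = (0 + 5760998/1822935) + 825*0 = 5760998/1822935 + 0 = 5760998/1822935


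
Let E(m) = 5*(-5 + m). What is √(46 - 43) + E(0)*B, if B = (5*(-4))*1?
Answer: 500 + √3 ≈ 501.73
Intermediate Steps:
E(m) = -25 + 5*m
B = -20 (B = -20*1 = -20)
√(46 - 43) + E(0)*B = √(46 - 43) + (-25 + 5*0)*(-20) = √3 + (-25 + 0)*(-20) = √3 - 25*(-20) = √3 + 500 = 500 + √3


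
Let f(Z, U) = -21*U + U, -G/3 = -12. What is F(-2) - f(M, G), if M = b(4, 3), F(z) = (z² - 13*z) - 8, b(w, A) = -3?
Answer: 742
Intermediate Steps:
F(z) = -8 + z² - 13*z
G = 36 (G = -3*(-12) = 36)
M = -3
f(Z, U) = -20*U
F(-2) - f(M, G) = (-8 + (-2)² - 13*(-2)) - (-20)*36 = (-8 + 4 + 26) - 1*(-720) = 22 + 720 = 742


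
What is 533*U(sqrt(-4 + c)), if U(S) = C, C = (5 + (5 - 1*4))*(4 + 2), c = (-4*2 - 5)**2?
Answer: 19188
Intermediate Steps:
c = 169 (c = (-8 - 5)**2 = (-13)**2 = 169)
C = 36 (C = (5 + (5 - 4))*6 = (5 + 1)*6 = 6*6 = 36)
U(S) = 36
533*U(sqrt(-4 + c)) = 533*36 = 19188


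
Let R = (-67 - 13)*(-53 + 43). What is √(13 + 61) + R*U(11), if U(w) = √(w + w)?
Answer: √74 + 800*√22 ≈ 3760.9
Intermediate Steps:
R = 800 (R = -80*(-10) = 800)
U(w) = √2*√w (U(w) = √(2*w) = √2*√w)
√(13 + 61) + R*U(11) = √(13 + 61) + 800*(√2*√11) = √74 + 800*√22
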